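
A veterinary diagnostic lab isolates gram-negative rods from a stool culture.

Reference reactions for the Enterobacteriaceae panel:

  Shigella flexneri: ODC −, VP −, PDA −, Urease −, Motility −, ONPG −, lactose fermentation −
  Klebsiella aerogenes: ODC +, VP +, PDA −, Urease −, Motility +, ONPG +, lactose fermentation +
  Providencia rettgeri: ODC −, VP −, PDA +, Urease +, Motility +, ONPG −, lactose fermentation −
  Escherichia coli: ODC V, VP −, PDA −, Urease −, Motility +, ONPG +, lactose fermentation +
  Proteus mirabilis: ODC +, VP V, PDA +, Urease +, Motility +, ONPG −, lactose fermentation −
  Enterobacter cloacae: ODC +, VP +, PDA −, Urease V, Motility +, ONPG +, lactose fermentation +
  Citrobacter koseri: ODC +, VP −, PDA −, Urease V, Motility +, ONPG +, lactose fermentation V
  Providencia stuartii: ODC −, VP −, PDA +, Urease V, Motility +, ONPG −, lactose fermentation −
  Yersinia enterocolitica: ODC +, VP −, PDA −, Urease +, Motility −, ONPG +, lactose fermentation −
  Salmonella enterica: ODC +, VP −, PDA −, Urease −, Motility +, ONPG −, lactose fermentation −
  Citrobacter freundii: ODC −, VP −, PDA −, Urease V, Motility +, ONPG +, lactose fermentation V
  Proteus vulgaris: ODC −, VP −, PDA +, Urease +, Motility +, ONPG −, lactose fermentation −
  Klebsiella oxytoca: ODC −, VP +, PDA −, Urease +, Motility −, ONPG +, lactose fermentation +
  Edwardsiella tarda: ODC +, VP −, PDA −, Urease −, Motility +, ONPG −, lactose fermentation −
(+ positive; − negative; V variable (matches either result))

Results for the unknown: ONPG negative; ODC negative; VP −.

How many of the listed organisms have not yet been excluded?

4

VP −: excludes Klebsiella aerogenes, Enterobacter cloacae, Klebsiella oxytoca — 11 left.
ODC −: excludes 5 organisms — 6 left.
ONPG −: excludes Escherichia coli, Citrobacter freundii — 4 left.
Still consistent: Proteus vulgaris, Providencia rettgeri, Providencia stuartii, Shigella flexneri.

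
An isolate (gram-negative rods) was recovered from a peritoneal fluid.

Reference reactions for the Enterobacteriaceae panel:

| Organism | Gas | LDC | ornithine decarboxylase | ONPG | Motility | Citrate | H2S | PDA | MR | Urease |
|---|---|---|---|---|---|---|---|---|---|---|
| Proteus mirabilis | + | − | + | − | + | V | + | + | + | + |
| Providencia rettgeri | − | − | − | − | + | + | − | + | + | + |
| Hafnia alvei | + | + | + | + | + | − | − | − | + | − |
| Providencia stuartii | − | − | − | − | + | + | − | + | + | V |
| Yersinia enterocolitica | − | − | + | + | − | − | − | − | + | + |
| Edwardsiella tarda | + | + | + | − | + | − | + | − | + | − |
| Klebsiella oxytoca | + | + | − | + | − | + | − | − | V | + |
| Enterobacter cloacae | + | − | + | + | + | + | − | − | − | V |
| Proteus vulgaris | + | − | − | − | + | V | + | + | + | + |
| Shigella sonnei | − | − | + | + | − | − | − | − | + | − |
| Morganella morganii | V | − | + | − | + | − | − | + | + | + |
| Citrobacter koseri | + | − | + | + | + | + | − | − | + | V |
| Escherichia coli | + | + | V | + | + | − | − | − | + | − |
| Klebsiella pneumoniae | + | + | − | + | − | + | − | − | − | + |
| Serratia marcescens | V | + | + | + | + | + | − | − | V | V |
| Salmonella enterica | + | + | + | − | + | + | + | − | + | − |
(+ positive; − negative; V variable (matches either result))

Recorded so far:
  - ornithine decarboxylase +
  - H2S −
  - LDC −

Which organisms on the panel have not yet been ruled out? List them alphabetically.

H2S −: excludes Proteus mirabilis, Edwardsiella tarda, Proteus vulgaris, Salmonella enterica — 12 left.
ornithine decarboxylase +: excludes Providencia rettgeri, Providencia stuartii, Klebsiella oxytoca, Klebsiella pneumoniae — 8 left.
LDC −: excludes Hafnia alvei, Escherichia coli, Serratia marcescens — 5 left.

Citrobacter koseri, Enterobacter cloacae, Morganella morganii, Shigella sonnei, Yersinia enterocolitica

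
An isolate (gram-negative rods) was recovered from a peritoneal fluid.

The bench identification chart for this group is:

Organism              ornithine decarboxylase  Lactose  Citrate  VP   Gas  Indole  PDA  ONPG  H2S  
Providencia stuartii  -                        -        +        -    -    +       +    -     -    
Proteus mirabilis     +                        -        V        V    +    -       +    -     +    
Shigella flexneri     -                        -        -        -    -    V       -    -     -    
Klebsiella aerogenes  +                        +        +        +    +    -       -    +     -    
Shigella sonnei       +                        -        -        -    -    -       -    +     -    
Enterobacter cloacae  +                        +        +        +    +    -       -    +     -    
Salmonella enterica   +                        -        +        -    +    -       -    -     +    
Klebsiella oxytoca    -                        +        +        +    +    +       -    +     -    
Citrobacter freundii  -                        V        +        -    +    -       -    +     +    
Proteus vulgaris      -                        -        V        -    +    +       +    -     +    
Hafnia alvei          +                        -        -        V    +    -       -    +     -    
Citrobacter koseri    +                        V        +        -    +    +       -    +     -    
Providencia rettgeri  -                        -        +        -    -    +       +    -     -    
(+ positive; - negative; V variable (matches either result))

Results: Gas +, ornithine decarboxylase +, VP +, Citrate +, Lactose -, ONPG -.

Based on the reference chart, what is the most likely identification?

Proteus mirabilis

VP +: excludes 8 organisms — 5 left.
ONPG -: excludes Klebsiella aerogenes, Enterobacter cloacae, Klebsiella oxytoca, Hafnia alvei — 1 left.
Lactose -: the one remaining candidate is consistent.
Citrate +: the one remaining candidate is consistent.
Gas +: the one remaining candidate is consistent.
ornithine decarboxylase +: the one remaining candidate is consistent.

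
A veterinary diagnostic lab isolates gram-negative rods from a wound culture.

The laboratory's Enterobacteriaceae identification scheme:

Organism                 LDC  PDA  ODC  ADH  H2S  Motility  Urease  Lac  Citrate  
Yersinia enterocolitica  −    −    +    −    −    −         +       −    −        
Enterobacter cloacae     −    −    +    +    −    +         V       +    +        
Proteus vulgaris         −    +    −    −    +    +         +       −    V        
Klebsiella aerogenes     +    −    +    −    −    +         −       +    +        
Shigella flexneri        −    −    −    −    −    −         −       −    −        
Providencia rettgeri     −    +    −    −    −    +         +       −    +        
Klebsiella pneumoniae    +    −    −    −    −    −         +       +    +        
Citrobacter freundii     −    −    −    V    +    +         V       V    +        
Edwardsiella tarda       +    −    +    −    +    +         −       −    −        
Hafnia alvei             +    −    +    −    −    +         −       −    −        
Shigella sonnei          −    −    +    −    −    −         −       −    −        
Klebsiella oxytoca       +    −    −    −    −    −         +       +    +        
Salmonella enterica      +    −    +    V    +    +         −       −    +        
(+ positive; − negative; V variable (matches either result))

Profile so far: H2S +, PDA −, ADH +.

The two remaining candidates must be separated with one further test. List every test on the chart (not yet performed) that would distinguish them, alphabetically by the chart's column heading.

H2S +: excludes 9 organisms — 4 left.
PDA −: excludes Proteus vulgaris — 3 left.
ADH +: excludes Edwardsiella tarda — 2 left.
Two candidates remain: Citrobacter freundii and Salmonella enterica.
  LDC: Citrobacter freundii −, Salmonella enterica + — discriminates.
  ODC: Citrobacter freundii −, Salmonella enterica + — discriminates.
  Motility: + vs + — same for both, does not separate.
  Urease: V vs − — variable for at least one, does not separate.
  Lac: V vs − — variable for at least one, does not separate.
  Citrate: + vs + — same for both, does not separate.

LDC, ODC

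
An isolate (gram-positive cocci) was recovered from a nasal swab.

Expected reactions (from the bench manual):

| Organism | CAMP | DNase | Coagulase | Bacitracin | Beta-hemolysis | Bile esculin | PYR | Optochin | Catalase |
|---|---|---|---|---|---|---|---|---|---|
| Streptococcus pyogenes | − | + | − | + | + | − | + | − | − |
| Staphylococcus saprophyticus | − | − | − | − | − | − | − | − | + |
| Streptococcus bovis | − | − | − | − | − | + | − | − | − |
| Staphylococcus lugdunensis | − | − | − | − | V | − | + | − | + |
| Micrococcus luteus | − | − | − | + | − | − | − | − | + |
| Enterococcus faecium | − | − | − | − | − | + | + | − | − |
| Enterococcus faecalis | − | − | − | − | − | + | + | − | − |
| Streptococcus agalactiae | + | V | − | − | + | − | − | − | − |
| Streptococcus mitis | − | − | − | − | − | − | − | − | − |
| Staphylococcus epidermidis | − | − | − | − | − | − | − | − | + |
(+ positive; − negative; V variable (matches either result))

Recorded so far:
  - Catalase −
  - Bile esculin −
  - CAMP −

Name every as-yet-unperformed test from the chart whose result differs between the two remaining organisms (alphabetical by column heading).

Catalase −: excludes Staphylococcus saprophyticus, Staphylococcus lugdunensis, Micrococcus luteus, Staphylococcus epidermidis — 6 left.
Bile esculin −: excludes Streptococcus bovis, Enterococcus faecium, Enterococcus faecalis — 3 left.
CAMP −: excludes Streptococcus agalactiae — 2 left.
Two candidates remain: Streptococcus mitis and Streptococcus pyogenes.
  DNase: Streptococcus mitis −, Streptococcus pyogenes + — discriminates.
  Coagulase: − vs − — same for both, does not separate.
  Bacitracin: Streptococcus mitis −, Streptococcus pyogenes + — discriminates.
  Beta-hemolysis: Streptococcus mitis −, Streptococcus pyogenes + — discriminates.
  PYR: Streptococcus mitis −, Streptococcus pyogenes + — discriminates.
  Optochin: − vs − — same for both, does not separate.

Bacitracin, Beta-hemolysis, DNase, PYR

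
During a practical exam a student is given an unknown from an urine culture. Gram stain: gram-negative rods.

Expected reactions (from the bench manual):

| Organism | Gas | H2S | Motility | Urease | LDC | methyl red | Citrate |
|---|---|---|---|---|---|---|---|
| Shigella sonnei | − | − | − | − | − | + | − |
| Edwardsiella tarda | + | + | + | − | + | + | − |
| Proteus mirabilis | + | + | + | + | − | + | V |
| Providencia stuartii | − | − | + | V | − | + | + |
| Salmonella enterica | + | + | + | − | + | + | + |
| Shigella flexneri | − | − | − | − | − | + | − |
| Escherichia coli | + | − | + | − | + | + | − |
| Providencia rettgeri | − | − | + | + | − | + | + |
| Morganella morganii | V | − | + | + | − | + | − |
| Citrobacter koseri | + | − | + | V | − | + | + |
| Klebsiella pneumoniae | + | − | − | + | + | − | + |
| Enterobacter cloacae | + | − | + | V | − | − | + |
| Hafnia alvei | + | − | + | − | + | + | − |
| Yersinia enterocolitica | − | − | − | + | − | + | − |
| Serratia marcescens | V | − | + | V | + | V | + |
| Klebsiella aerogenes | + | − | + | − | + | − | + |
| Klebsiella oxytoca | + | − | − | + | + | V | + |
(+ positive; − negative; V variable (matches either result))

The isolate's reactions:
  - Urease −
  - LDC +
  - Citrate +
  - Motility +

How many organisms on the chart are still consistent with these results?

3

Urease −: excludes 6 organisms — 11 left.
Citrate +: excludes 5 organisms — 6 left.
Motility +: all 6 remaining candidates are consistent.
LDC +: excludes Providencia stuartii, Citrobacter koseri, Enterobacter cloacae — 3 left.
Still consistent: Klebsiella aerogenes, Salmonella enterica, Serratia marcescens.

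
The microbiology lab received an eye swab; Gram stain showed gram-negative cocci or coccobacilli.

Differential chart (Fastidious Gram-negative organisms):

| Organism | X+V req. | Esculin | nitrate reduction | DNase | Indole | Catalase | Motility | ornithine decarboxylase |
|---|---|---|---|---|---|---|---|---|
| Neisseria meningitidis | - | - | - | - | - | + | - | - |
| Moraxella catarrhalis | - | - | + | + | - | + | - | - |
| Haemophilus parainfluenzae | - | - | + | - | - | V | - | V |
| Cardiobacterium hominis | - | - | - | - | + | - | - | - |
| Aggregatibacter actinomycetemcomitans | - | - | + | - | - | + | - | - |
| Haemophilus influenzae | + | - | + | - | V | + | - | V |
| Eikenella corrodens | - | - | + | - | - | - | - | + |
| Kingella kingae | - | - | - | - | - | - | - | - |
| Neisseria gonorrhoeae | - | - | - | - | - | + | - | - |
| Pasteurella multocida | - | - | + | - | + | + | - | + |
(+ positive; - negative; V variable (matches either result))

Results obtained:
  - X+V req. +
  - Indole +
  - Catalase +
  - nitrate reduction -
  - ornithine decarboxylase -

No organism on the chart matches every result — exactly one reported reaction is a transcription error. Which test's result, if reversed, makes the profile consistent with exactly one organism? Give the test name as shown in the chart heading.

nitrate reduction

As reported, no row in the chart matches all 5 reactions.
Reversing Catalase → still no organism matches.
Reversing X+V req. → still no organism matches.
Reversing nitrate reduction (to +) → unique match: Haemophilus influenzae.
Reversing ornithine decarboxylase → still no organism matches.
Reversing Indole → still no organism matches.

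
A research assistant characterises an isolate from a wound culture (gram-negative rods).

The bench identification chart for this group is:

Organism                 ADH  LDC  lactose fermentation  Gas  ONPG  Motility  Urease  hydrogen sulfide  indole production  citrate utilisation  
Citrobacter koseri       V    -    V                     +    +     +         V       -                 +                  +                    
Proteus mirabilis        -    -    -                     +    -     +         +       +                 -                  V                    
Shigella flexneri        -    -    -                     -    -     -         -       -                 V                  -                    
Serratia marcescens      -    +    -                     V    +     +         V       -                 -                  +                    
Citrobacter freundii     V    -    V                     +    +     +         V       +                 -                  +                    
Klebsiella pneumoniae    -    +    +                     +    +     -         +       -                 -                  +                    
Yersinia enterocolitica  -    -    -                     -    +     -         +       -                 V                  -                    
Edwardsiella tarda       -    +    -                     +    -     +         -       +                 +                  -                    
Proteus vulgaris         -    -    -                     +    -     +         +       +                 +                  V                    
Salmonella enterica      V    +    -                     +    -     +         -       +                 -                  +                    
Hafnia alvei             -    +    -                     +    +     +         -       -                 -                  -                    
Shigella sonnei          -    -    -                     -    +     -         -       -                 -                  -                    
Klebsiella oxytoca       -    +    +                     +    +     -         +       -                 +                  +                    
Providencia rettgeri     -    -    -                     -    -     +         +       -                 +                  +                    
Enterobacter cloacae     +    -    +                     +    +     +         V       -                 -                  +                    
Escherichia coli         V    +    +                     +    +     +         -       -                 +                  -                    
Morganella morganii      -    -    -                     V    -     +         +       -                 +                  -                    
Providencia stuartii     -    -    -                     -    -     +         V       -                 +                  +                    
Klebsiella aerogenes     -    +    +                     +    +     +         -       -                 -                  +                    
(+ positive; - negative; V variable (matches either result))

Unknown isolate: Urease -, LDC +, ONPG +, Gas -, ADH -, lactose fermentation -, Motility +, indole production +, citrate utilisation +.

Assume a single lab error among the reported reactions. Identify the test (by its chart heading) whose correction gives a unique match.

As reported, no row in the chart matches all 9 reactions.
Reversing Gas → still no organism matches.
Reversing Motility → still no organism matches.
Reversing indole production (to -) → unique match: Serratia marcescens.
Reversing ONPG → still no organism matches.
Reversing ADH → still no organism matches.
Reversing citrate utilisation → still no organism matches.
Reversing LDC → still no organism matches.
Reversing lactose fermentation → still no organism matches.
Reversing Urease → still no organism matches.

indole production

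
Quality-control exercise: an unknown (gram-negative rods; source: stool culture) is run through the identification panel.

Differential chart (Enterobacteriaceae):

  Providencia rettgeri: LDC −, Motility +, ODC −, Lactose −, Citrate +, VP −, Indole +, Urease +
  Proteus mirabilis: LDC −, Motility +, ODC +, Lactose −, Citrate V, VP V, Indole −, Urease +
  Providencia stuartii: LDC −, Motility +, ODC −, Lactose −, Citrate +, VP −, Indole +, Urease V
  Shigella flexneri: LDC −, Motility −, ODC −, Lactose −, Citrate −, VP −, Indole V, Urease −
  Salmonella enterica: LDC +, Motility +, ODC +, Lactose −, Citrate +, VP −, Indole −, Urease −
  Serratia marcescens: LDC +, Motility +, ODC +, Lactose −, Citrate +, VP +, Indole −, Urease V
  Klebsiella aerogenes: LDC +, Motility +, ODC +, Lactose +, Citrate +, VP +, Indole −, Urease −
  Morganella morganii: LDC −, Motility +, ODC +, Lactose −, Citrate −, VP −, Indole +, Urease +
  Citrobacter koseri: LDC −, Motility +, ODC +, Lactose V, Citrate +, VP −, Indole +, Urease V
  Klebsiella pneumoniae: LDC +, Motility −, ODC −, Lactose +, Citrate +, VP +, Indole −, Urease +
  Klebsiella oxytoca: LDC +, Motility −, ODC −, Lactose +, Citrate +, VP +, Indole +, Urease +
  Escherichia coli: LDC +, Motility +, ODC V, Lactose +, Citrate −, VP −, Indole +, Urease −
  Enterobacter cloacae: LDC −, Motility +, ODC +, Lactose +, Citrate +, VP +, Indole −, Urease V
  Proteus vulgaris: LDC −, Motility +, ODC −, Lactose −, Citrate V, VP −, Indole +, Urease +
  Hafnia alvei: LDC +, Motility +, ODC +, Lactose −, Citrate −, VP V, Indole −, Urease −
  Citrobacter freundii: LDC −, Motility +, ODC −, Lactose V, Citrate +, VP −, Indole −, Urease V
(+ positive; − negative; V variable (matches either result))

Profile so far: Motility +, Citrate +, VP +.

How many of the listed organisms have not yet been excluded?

4

Citrate +: excludes Shigella flexneri, Morganella morganii, Escherichia coli, Hafnia alvei — 12 left.
VP +: excludes 6 organisms — 6 left.
Motility +: excludes Klebsiella pneumoniae, Klebsiella oxytoca — 4 left.
Still consistent: Enterobacter cloacae, Klebsiella aerogenes, Proteus mirabilis, Serratia marcescens.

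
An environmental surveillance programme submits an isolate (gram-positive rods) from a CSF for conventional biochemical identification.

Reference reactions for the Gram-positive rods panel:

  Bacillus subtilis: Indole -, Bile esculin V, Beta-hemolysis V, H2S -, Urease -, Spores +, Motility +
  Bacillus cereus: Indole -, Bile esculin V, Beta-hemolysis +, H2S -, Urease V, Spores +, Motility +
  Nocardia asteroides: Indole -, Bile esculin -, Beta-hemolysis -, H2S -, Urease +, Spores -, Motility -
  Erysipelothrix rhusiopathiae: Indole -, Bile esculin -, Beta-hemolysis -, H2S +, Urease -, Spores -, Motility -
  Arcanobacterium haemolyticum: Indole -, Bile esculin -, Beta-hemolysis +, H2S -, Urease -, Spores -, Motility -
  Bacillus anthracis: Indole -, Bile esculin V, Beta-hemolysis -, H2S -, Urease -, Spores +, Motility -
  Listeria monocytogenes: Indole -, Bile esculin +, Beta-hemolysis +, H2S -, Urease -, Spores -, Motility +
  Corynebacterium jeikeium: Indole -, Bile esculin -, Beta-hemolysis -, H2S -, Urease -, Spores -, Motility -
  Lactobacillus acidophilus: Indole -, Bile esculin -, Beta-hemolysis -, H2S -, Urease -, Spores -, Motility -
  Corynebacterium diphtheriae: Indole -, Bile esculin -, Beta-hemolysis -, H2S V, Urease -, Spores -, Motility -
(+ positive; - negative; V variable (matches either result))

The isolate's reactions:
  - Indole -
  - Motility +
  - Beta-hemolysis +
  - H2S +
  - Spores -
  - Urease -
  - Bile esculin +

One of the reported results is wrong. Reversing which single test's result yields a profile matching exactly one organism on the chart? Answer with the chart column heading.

H2S

As reported, no row in the chart matches all 7 reactions.
Reversing Spores → still no organism matches.
Reversing H2S (to -) → unique match: Listeria monocytogenes.
Reversing Bile esculin → still no organism matches.
Reversing Urease → still no organism matches.
Reversing Beta-hemolysis → still no organism matches.
Reversing Motility → still no organism matches.
Reversing Indole → still no organism matches.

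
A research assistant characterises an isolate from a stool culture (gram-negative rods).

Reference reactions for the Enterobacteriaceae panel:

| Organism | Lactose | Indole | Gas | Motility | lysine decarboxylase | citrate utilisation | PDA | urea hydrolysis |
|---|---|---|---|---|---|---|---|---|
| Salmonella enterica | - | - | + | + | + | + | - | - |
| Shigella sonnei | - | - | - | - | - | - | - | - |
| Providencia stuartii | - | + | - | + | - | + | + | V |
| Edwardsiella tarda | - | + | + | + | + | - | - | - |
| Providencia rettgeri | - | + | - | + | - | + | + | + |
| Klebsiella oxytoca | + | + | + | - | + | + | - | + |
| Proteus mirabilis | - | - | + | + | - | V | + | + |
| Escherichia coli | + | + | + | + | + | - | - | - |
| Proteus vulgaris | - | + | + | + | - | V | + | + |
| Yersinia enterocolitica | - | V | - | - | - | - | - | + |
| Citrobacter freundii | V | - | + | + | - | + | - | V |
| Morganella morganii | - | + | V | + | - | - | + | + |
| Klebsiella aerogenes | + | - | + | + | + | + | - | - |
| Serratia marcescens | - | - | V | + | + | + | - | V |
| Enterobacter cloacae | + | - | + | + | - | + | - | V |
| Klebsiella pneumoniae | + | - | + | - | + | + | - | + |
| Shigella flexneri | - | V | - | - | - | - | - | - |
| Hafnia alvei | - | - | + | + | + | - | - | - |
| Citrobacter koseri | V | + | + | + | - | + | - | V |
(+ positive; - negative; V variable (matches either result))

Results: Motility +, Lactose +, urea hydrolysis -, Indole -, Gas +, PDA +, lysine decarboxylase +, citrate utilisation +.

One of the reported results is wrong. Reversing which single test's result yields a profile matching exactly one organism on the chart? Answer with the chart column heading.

PDA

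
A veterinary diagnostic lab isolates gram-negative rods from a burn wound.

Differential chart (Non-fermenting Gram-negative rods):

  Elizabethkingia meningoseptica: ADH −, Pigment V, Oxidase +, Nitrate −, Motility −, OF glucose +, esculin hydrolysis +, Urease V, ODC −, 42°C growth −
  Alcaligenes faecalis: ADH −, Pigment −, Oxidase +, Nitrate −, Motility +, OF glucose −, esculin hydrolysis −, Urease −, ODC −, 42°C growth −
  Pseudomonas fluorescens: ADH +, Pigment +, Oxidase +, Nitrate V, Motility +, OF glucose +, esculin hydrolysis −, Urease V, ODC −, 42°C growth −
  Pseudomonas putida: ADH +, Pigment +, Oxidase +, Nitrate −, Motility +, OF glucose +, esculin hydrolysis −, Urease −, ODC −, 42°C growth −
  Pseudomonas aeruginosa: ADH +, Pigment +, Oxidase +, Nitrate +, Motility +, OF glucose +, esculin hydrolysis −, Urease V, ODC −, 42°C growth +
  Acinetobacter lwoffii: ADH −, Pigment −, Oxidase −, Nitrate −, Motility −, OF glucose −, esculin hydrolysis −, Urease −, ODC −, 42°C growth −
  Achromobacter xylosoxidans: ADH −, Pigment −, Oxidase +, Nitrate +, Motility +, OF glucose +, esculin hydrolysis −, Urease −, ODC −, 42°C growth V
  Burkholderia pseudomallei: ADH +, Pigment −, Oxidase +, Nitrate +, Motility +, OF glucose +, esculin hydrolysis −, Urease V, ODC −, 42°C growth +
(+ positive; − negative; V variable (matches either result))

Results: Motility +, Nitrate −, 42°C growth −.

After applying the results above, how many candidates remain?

3

Motility +: excludes Elizabethkingia meningoseptica, Acinetobacter lwoffii — 6 left.
Nitrate −: excludes Pseudomonas aeruginosa, Achromobacter xylosoxidans, Burkholderia pseudomallei — 3 left.
42°C growth −: all 3 remaining candidates are consistent.
Still consistent: Alcaligenes faecalis, Pseudomonas fluorescens, Pseudomonas putida.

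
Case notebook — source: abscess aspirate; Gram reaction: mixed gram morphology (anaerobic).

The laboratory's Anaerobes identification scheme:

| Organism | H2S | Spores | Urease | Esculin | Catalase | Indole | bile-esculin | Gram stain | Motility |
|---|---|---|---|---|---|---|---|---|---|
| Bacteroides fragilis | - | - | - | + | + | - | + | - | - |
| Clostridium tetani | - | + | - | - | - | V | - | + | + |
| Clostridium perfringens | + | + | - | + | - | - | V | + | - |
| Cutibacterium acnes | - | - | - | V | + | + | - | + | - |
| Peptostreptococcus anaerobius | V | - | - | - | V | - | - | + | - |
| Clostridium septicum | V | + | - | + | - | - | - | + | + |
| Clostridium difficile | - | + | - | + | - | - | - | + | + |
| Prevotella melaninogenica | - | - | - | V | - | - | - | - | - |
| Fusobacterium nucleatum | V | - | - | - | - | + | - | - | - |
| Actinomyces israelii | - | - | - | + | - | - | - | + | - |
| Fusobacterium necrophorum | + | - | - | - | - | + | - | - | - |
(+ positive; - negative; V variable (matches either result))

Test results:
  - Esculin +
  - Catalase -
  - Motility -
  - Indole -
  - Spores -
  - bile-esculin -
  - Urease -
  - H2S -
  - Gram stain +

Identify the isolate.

Actinomyces israelii

Urease -: all 11 remaining candidates are consistent.
Indole -: excludes Cutibacterium acnes, Fusobacterium nucleatum, Fusobacterium necrophorum — 8 left.
H2S -: excludes Clostridium perfringens — 7 left.
Motility -: excludes Clostridium tetani, Clostridium septicum, Clostridium difficile — 4 left.
bile-esculin -: excludes Bacteroides fragilis — 3 left.
Gram stain +: excludes Prevotella melaninogenica — 2 left.
Spores -: all 2 remaining candidates are consistent.
Esculin +: excludes Peptostreptococcus anaerobius — 1 left.
Catalase -: the one remaining candidate is consistent.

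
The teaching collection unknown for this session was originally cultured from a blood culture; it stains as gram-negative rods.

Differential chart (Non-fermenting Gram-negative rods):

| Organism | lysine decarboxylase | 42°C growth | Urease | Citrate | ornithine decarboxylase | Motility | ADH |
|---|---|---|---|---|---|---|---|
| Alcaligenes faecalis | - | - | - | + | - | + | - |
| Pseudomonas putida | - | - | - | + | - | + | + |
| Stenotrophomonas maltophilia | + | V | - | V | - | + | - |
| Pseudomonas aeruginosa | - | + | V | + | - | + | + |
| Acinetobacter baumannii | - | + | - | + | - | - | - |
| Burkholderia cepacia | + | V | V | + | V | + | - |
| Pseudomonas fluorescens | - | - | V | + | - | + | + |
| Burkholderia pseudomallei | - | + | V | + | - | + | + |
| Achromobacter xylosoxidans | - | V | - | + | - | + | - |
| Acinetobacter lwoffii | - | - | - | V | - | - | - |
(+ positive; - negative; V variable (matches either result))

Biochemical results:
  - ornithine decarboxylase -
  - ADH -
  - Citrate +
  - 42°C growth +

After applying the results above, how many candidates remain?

4

ornithine decarboxylase -: all 10 remaining candidates are consistent.
Citrate +: all 10 remaining candidates are consistent.
42°C growth +: excludes Alcaligenes faecalis, Pseudomonas putida, Pseudomonas fluorescens, Acinetobacter lwoffii — 6 left.
ADH -: excludes Pseudomonas aeruginosa, Burkholderia pseudomallei — 4 left.
Still consistent: Achromobacter xylosoxidans, Acinetobacter baumannii, Burkholderia cepacia, Stenotrophomonas maltophilia.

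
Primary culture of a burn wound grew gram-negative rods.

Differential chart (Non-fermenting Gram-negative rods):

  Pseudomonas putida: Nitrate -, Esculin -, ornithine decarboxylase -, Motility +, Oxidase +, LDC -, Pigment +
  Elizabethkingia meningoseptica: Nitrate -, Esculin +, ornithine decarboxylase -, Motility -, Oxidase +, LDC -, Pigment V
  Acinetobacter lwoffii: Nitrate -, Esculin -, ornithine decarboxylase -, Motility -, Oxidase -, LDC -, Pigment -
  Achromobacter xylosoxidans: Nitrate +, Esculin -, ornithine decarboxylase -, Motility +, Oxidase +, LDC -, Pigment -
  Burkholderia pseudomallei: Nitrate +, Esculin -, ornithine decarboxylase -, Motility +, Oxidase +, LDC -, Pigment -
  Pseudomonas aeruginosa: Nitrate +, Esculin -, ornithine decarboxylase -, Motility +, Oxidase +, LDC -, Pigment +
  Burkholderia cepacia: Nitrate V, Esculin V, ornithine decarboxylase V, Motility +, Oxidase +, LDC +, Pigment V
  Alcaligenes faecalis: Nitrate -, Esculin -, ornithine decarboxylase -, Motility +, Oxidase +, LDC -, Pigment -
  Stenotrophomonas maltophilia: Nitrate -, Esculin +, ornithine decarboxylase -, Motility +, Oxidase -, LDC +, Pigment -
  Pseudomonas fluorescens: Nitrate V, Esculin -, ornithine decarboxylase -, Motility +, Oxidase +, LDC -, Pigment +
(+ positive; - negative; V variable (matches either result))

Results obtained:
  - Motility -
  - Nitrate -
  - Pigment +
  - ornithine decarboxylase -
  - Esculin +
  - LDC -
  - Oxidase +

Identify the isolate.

Pigment +: excludes 5 organisms — 5 left.
LDC -: excludes Burkholderia cepacia — 4 left.
ornithine decarboxylase -: all 4 remaining candidates are consistent.
Motility -: excludes Pseudomonas putida, Pseudomonas aeruginosa, Pseudomonas fluorescens — 1 left.
Esculin +: the one remaining candidate is consistent.
Nitrate -: the one remaining candidate is consistent.
Oxidase +: the one remaining candidate is consistent.

Elizabethkingia meningoseptica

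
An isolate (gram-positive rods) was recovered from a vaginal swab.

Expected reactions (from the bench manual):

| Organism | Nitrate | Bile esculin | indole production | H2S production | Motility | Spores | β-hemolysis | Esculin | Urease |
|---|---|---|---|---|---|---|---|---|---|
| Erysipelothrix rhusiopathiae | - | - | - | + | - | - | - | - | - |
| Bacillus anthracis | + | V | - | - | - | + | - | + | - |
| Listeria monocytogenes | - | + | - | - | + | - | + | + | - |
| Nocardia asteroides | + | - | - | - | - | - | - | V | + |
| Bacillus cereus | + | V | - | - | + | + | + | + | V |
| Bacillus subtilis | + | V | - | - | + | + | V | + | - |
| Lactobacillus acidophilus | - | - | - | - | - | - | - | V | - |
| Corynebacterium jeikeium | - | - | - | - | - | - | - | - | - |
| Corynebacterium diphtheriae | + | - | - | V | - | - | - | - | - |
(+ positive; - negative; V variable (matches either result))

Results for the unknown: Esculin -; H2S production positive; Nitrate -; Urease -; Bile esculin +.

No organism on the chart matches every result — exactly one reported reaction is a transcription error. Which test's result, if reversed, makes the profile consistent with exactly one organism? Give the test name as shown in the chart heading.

Bile esculin

As reported, no row in the chart matches all 5 reactions.
Reversing H2S production → still no organism matches.
Reversing Bile esculin (to -) → unique match: Erysipelothrix rhusiopathiae.
Reversing Urease → still no organism matches.
Reversing Esculin → still no organism matches.
Reversing Nitrate → still no organism matches.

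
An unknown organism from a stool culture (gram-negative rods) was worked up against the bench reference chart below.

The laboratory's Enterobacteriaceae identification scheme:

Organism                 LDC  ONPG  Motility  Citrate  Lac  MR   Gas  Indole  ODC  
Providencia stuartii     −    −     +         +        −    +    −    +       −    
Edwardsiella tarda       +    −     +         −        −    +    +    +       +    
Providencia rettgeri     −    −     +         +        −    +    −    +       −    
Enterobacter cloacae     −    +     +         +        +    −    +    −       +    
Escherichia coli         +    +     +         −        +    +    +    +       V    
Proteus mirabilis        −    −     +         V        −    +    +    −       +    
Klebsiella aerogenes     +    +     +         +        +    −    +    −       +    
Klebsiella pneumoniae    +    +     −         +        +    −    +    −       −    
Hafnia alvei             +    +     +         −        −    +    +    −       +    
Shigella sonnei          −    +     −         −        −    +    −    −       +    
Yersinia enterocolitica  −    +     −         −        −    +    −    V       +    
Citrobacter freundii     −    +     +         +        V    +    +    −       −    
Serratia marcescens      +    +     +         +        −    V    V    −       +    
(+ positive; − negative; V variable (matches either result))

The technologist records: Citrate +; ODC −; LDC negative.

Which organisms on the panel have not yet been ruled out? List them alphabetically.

Citrobacter freundii, Providencia rettgeri, Providencia stuartii

ODC −: excludes 8 organisms — 5 left.
Citrate +: excludes Escherichia coli — 4 left.
LDC −: excludes Klebsiella pneumoniae — 3 left.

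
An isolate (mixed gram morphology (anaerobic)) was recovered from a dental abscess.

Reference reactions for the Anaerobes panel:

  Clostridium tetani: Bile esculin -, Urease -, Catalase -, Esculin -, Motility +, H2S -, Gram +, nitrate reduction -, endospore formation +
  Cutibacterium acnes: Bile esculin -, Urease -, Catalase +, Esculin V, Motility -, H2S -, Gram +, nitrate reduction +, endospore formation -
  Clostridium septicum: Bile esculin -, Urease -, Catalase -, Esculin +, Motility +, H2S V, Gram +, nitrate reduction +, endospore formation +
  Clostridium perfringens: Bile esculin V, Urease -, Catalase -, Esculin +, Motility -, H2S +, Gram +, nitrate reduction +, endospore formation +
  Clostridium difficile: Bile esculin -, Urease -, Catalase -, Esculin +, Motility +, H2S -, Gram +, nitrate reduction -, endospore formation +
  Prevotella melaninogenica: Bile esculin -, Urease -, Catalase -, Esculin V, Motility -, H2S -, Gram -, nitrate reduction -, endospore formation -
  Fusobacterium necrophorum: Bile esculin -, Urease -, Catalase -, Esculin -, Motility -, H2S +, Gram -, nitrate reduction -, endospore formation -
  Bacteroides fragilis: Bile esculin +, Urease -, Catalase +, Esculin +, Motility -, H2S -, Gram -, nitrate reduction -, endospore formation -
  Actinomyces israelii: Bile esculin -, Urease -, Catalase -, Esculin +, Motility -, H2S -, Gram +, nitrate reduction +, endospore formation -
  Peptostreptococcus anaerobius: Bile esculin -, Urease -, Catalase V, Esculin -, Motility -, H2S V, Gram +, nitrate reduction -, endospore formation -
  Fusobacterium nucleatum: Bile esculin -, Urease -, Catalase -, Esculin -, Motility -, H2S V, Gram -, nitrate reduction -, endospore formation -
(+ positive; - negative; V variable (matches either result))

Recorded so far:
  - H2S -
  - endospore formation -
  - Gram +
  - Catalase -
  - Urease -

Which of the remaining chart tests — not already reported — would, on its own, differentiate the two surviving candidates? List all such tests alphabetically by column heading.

Urease -: all 11 remaining candidates are consistent.
Gram +: excludes Prevotella melaninogenica, Fusobacterium necrophorum, Bacteroides fragilis, Fusobacterium nucleatum — 7 left.
H2S -: excludes Clostridium perfringens — 6 left.
endospore formation -: excludes Clostridium tetani, Clostridium septicum, Clostridium difficile — 3 left.
Catalase -: excludes Cutibacterium acnes — 2 left.
Two candidates remain: Actinomyces israelii and Peptostreptococcus anaerobius.
  Bile esculin: - vs - — same for both, does not separate.
  Esculin: Actinomyces israelii +, Peptostreptococcus anaerobius - — discriminates.
  Motility: - vs - — same for both, does not separate.
  nitrate reduction: Actinomyces israelii +, Peptostreptococcus anaerobius - — discriminates.

Esculin, nitrate reduction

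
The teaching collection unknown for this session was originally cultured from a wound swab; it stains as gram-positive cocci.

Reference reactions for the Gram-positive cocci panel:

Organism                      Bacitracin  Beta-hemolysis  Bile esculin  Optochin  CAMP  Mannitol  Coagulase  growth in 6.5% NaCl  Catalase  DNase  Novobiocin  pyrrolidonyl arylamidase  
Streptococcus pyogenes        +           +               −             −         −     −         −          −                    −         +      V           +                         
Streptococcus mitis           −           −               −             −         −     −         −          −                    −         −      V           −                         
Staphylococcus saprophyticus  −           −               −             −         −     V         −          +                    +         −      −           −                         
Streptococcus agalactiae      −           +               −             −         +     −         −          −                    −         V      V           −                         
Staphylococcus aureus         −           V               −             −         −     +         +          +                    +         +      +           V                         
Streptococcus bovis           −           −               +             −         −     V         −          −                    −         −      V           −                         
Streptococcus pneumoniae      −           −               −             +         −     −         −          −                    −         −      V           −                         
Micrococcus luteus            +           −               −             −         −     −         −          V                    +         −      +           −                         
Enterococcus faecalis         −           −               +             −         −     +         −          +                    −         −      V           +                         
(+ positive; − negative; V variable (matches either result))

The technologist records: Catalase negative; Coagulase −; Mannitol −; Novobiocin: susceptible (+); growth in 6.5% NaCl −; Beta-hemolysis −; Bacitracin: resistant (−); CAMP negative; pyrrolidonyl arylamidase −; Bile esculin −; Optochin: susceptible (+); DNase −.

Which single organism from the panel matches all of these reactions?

Optochin +: excludes 8 organisms — 1 left.
Bacitracin −: the one remaining candidate is consistent.
CAMP −: the one remaining candidate is consistent.
Beta-hemolysis −: the one remaining candidate is consistent.
Coagulase −: the one remaining candidate is consistent.
Novobiocin +: the one remaining candidate is consistent.
Catalase −: the one remaining candidate is consistent.
pyrrolidonyl arylamidase −: the one remaining candidate is consistent.
DNase −: the one remaining candidate is consistent.
growth in 6.5% NaCl −: the one remaining candidate is consistent.
Bile esculin −: the one remaining candidate is consistent.
Mannitol −: the one remaining candidate is consistent.

Streptococcus pneumoniae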